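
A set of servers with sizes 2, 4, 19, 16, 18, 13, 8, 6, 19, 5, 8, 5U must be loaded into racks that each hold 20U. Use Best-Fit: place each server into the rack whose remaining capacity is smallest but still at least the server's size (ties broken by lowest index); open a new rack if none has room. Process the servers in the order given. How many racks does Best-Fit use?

rack 1: place 2U, 18U left
rack 1: place 4U, 14U left
rack 2: place 19U, 1U left
rack 3: place 16U, 4U left
rack 4: place 18U, 2U left
rack 1: place 13U, 1U left
rack 5: place 8U, 12U left
rack 5: place 6U, 6U left
rack 6: place 19U, 1U left
rack 5: place 5U, 1U left
rack 7: place 8U, 12U left
rack 7: place 5U, 7U left

7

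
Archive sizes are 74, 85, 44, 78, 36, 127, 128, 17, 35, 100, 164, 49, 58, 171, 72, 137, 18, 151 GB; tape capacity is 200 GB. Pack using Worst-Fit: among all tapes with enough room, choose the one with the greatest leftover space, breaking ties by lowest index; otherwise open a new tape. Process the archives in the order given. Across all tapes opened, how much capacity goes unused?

74 GB → tape 1 (remaining 126 GB)
85 GB → tape 1 (remaining 41 GB)
44 GB → tape 2 (remaining 156 GB)
78 GB → tape 2 (remaining 78 GB)
36 GB → tape 2 (remaining 42 GB)
127 GB → tape 3 (remaining 73 GB)
128 GB → tape 4 (remaining 72 GB)
17 GB → tape 3 (remaining 56 GB)
35 GB → tape 4 (remaining 37 GB)
100 GB → tape 5 (remaining 100 GB)
164 GB → tape 6 (remaining 36 GB)
49 GB → tape 5 (remaining 51 GB)
58 GB → tape 7 (remaining 142 GB)
171 GB → tape 8 (remaining 29 GB)
72 GB → tape 7 (remaining 70 GB)
137 GB → tape 9 (remaining 63 GB)
18 GB → tape 7 (remaining 52 GB)
151 GB → tape 10 (remaining 49 GB)
10 tapes × 200 GB = 2000 GB; used 1544 GB; unused 456 GB.

456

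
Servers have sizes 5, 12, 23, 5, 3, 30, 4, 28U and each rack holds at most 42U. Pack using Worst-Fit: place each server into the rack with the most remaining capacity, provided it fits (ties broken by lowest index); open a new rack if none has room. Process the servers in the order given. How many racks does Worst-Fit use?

Put 5U in rack 1; 37U remain.
Put 12U in rack 1; 25U remain.
Put 23U in rack 1; 2U remain.
Put 5U in rack 2; 37U remain.
Put 3U in rack 2; 34U remain.
Put 30U in rack 2; 4U remain.
Put 4U in rack 2; 0U remain.
Put 28U in rack 3; 14U remain.
Final racks: [5,12,23] [5,3,30,4] [28].

3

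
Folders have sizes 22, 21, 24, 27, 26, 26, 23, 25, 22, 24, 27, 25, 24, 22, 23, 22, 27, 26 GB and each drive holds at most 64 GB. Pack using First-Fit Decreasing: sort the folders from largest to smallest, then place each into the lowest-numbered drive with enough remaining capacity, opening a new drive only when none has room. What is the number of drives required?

Sorted descending: 27, 27, 27, 26, 26, 26, 25, 25, 24, 24, 24, 23, 23, 22, 22, 22, 22, 21.
27 GB → drive 1 (remaining 37 GB)
27 GB → drive 1 (remaining 10 GB)
27 GB → drive 2 (remaining 37 GB)
26 GB → drive 2 (remaining 11 GB)
26 GB → drive 3 (remaining 38 GB)
26 GB → drive 3 (remaining 12 GB)
25 GB → drive 4 (remaining 39 GB)
25 GB → drive 4 (remaining 14 GB)
24 GB → drive 5 (remaining 40 GB)
24 GB → drive 5 (remaining 16 GB)
24 GB → drive 6 (remaining 40 GB)
23 GB → drive 6 (remaining 17 GB)
23 GB → drive 7 (remaining 41 GB)
22 GB → drive 7 (remaining 19 GB)
22 GB → drive 8 (remaining 42 GB)
22 GB → drive 8 (remaining 20 GB)
22 GB → drive 9 (remaining 42 GB)
21 GB → drive 9 (remaining 21 GB)

9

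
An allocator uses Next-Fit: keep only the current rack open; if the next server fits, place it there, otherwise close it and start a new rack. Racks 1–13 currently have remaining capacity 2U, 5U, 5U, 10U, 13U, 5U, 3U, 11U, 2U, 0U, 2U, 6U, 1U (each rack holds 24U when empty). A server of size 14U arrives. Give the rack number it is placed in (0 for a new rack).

0

Next-Fit only looks at rack 13, which has 1U free.
14U does not fit, so a new rack is opened.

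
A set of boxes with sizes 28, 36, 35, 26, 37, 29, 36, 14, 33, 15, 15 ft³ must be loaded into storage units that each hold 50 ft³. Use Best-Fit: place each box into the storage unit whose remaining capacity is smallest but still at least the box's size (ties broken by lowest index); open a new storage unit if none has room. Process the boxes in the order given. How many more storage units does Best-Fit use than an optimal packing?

Best-Fit: [28] [36,14] [35,15] [26] [37] [29] [36] [33,15] → 8 storage units.
8 boxes exceed 25 ft³ (half the capacity), and no two of those can share a storage unit, so at least 8 storage units are needed.
So 8 is already optimal.

0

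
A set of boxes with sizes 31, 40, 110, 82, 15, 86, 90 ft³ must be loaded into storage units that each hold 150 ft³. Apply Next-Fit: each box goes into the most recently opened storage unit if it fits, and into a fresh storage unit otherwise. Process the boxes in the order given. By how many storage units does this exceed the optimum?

1

Next-Fit: [31,40] [110] [82,15] [86] [90] → 5 storage units.
Total size 454 ft³; any packing needs at least ⌈454/150⌉ = 4 storage units.
An optimal packing achieves that bound: [110,40] [90,31,15] [86] [82] → 4 storage units.
Excess: 5 − 4 = 1.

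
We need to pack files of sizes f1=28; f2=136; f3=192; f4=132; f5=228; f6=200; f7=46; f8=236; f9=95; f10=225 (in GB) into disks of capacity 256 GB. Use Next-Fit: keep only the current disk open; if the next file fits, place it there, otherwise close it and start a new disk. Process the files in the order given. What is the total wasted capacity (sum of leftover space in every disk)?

530

f1 (28 GB) → disk 1 (remaining 228 GB)
f2 (136 GB) → disk 1 (remaining 92 GB)
f3 (192 GB) → disk 2 (remaining 64 GB)
f4 (132 GB) → disk 3 (remaining 124 GB)
f5 (228 GB) → disk 4 (remaining 28 GB)
f6 (200 GB) → disk 5 (remaining 56 GB)
f7 (46 GB) → disk 5 (remaining 10 GB)
f8 (236 GB) → disk 6 (remaining 20 GB)
f9 (95 GB) → disk 7 (remaining 161 GB)
f10 (225 GB) → disk 8 (remaining 31 GB)
8 disks × 256 GB = 2048 GB; used 1518 GB; unused 530 GB.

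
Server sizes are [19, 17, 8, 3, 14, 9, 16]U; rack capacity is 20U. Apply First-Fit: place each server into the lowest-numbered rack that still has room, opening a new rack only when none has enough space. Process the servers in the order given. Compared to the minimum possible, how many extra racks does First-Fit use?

First-Fit: [19] [17,3] [8,9] [14] [16] → 5 racks.
Total size 86U; any packing needs at least ⌈86/20⌉ = 5 racks.
So 5 is already optimal.

0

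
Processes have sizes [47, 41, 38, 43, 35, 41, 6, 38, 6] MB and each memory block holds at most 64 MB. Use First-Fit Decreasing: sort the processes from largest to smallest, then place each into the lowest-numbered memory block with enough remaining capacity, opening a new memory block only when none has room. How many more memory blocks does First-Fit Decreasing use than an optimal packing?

First-Fit Decreasing: [47,6,6] [43] [41] [41] [38] [38] [35] → 7 memory blocks.
7 processes exceed 32 MB (half the capacity), and no two of those can share a memory block, so at least 7 memory blocks are needed.
So 7 is already optimal.

0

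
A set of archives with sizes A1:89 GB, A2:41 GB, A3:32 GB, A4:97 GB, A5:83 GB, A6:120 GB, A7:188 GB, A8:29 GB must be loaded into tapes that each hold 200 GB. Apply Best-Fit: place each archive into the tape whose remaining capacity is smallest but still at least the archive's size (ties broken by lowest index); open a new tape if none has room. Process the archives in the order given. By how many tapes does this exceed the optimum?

0

Best-Fit: [89,41,32,29] [97,83] [120] [188] → 4 tapes.
Total size 679 GB; any packing needs at least ⌈679/200⌉ = 4 tapes.
So 4 is already optimal.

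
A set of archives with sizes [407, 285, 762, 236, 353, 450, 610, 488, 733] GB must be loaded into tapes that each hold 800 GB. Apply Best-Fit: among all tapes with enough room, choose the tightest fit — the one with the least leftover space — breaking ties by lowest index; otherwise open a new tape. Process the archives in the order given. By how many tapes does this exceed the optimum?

Best-Fit: [407,285] [762] [236,353] [450] [610] [488] [733] → 7 tapes.
Total size 4324 GB; any packing needs at least ⌈4324/800⌉ = 6 tapes.
An optimal packing achieves that bound: [762] [733] [610] [488,285] [450,236] [407,353] → 6 tapes.
Excess: 7 − 6 = 1.

1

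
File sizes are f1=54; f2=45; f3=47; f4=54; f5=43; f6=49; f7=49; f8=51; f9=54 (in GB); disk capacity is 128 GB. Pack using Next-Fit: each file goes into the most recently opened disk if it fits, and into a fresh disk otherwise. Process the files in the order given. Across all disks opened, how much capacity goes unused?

Put f1 (54 GB) in disk 1; 74 GB remain.
Put f2 (45 GB) in disk 1; 29 GB remain.
Put f3 (47 GB) in disk 2; 81 GB remain.
Put f4 (54 GB) in disk 2; 27 GB remain.
Put f5 (43 GB) in disk 3; 85 GB remain.
Put f6 (49 GB) in disk 3; 36 GB remain.
Put f7 (49 GB) in disk 4; 79 GB remain.
Put f8 (51 GB) in disk 4; 28 GB remain.
Put f9 (54 GB) in disk 5; 74 GB remain.
5 disks × 128 GB = 640 GB; used 446 GB; unused 194 GB.

194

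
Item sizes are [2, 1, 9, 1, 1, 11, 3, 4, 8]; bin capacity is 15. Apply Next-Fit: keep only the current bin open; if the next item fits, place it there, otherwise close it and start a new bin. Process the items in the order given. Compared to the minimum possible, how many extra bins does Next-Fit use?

Next-Fit: [2,1,9,1,1] [11,3] [4,8] → 3 bins.
Total size 40; any packing needs at least ⌈40/15⌉ = 3 bins.
So 3 is already optimal.

0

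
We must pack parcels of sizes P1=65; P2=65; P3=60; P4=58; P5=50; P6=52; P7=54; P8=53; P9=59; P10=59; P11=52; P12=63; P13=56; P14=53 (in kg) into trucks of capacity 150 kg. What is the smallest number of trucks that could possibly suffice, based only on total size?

6

Total size = 65 + 65 + 60 + 58 + 50 + 52 + 54 + 53 + 59 + 59 + 52 + 63 + 56 + 53 = 799 kg.
⌈799 / 150⌉ = 6.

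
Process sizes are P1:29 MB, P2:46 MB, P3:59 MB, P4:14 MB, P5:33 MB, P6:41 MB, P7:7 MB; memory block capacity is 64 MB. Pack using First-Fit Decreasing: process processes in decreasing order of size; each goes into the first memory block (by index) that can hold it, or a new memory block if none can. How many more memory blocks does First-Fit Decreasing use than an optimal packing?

0

First-Fit Decreasing: [59] [46,14] [41,7] [33,29] → 4 memory blocks.
Total size 229 MB; any packing needs at least ⌈229/64⌉ = 4 memory blocks.
So 4 is already optimal.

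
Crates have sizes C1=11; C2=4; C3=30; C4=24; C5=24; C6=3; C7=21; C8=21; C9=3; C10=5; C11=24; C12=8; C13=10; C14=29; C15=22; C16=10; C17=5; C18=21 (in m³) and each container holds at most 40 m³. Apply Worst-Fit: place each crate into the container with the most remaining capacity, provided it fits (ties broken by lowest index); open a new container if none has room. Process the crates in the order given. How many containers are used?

C1 (11 m³) → container 1 (remaining 29 m³)
C2 (4 m³) → container 1 (remaining 25 m³)
C3 (30 m³) → container 2 (remaining 10 m³)
C4 (24 m³) → container 1 (remaining 1 m³)
C5 (24 m³) → container 3 (remaining 16 m³)
C6 (3 m³) → container 3 (remaining 13 m³)
C7 (21 m³) → container 4 (remaining 19 m³)
C8 (21 m³) → container 5 (remaining 19 m³)
C9 (3 m³) → container 4 (remaining 16 m³)
C10 (5 m³) → container 5 (remaining 14 m³)
C11 (24 m³) → container 6 (remaining 16 m³)
C12 (8 m³) → container 4 (remaining 8 m³)
C13 (10 m³) → container 6 (remaining 6 m³)
C14 (29 m³) → container 7 (remaining 11 m³)
C15 (22 m³) → container 8 (remaining 18 m³)
C16 (10 m³) → container 8 (remaining 8 m³)
C17 (5 m³) → container 5 (remaining 9 m³)
C18 (21 m³) → container 9 (remaining 19 m³)
Final containers: [11,4,24] [30] [24,3] [21,3,8] [21,5,5] [24,10] [29] [22,10] [21].

9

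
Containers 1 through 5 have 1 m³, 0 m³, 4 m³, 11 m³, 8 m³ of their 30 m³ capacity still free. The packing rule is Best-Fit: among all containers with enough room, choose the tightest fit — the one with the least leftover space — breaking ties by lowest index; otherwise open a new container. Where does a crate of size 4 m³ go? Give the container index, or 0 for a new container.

Containers with room: container 3 (4 m³), container 4 (11 m³), container 5 (8 m³).
Tightest fit is container 3 with 4 m³ free.

3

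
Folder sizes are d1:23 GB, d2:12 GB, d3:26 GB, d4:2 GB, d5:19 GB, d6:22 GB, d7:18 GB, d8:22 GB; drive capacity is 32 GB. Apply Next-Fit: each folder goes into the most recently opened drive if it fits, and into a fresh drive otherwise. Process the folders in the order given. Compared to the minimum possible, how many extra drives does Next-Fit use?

Next-Fit: [23] [12] [26,2] [19] [22] [18] [22] → 7 drives.
6 folders exceed 16 GB (half the capacity), and no two of those can share a drive, so at least 6 drives are needed.
An optimal packing achieves that bound: [26,2] [23] [22] [22] [19,12] [18] → 6 drives.
Excess: 7 − 6 = 1.

1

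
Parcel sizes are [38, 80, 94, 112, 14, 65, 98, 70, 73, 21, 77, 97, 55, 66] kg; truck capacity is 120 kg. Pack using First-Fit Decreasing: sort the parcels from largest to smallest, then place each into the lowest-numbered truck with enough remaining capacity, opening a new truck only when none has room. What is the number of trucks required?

10 trucks

Sorted descending: 112, 98, 97, 94, 80, 77, 73, 70, 66, 65, 55, 38, 21, 14.
Put 112 kg in truck 1; 8 kg remain.
Put 98 kg in truck 2; 22 kg remain.
Put 97 kg in truck 3; 23 kg remain.
Put 94 kg in truck 4; 26 kg remain.
Put 80 kg in truck 5; 40 kg remain.
Put 77 kg in truck 6; 43 kg remain.
Put 73 kg in truck 7; 47 kg remain.
Put 70 kg in truck 8; 50 kg remain.
Put 66 kg in truck 9; 54 kg remain.
Put 65 kg in truck 10; 55 kg remain.
Put 55 kg in truck 10; 0 kg remain.
Put 38 kg in truck 5; 2 kg remain.
Put 21 kg in truck 2; 1 kg remain.
Put 14 kg in truck 3; 9 kg remain.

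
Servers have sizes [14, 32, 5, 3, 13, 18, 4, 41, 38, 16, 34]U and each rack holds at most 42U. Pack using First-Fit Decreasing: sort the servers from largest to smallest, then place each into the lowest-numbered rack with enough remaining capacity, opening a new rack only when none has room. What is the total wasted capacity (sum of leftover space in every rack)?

34

Sorted descending: 41, 38, 34, 32, 18, 16, 14, 13, 5, 4, 3.
41U → rack 1 (remaining 1U)
38U → rack 2 (remaining 4U)
34U → rack 3 (remaining 8U)
32U → rack 4 (remaining 10U)
18U → rack 5 (remaining 24U)
16U → rack 5 (remaining 8U)
14U → rack 6 (remaining 28U)
13U → rack 6 (remaining 15U)
5U → rack 3 (remaining 3U)
4U → rack 2 (remaining 0U)
3U → rack 3 (remaining 0U)
6 racks × 42U = 252U; used 218U; unused 34U.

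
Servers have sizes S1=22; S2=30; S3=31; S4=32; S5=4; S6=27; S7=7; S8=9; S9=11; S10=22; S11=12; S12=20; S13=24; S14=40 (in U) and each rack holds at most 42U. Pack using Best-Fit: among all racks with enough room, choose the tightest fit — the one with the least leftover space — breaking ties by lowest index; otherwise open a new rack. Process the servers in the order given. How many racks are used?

S1 (22U) → rack 1 (remaining 20U)
S2 (30U) → rack 2 (remaining 12U)
S3 (31U) → rack 3 (remaining 11U)
S4 (32U) → rack 4 (remaining 10U)
S5 (4U) → rack 4 (remaining 6U)
S6 (27U) → rack 5 (remaining 15U)
S7 (7U) → rack 3 (remaining 4U)
S8 (9U) → rack 2 (remaining 3U)
S9 (11U) → rack 5 (remaining 4U)
S10 (22U) → rack 6 (remaining 20U)
S11 (12U) → rack 1 (remaining 8U)
S12 (20U) → rack 6 (remaining 0U)
S13 (24U) → rack 7 (remaining 18U)
S14 (40U) → rack 8 (remaining 2U)

8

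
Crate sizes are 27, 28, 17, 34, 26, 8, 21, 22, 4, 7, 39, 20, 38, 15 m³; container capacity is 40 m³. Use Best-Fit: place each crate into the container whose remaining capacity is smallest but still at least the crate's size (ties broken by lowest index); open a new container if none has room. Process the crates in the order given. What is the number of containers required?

9

Put 27 m³ in container 1; 13 m³ remain.
Put 28 m³ in container 2; 12 m³ remain.
Put 17 m³ in container 3; 23 m³ remain.
Put 34 m³ in container 4; 6 m³ remain.
Put 26 m³ in container 5; 14 m³ remain.
Put 8 m³ in container 2; 4 m³ remain.
Put 21 m³ in container 3; 2 m³ remain.
Put 22 m³ in container 6; 18 m³ remain.
Put 4 m³ in container 2; 0 m³ remain.
Put 7 m³ in container 1; 6 m³ remain.
Put 39 m³ in container 7; 1 m³ remain.
Put 20 m³ in container 8; 20 m³ remain.
Put 38 m³ in container 9; 2 m³ remain.
Put 15 m³ in container 6; 3 m³ remain.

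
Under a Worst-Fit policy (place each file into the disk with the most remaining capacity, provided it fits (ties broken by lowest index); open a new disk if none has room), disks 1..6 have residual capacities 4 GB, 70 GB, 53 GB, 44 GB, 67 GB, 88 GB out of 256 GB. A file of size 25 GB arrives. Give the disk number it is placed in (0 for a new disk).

6

Disks with room: disk 2 (70 GB), disk 3 (53 GB), disk 4 (44 GB), disk 5 (67 GB), disk 6 (88 GB).
Most room is disk 6 with 88 GB free.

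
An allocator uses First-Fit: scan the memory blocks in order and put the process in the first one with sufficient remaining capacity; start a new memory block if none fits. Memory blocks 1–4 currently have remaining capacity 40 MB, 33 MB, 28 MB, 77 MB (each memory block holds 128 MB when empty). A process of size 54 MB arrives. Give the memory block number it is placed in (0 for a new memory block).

Memory blocks with room: memory block 4 (77 MB).
The first with room is memory block 4.

4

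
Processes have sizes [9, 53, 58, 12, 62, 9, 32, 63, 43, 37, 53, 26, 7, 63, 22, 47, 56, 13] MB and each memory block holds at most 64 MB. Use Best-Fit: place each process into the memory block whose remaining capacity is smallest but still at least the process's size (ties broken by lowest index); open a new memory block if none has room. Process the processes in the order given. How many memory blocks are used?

12

memory block 1: place 9 MB, 55 MB left
memory block 1: place 53 MB, 2 MB left
memory block 2: place 58 MB, 6 MB left
memory block 3: place 12 MB, 52 MB left
memory block 4: place 62 MB, 2 MB left
memory block 3: place 9 MB, 43 MB left
memory block 3: place 32 MB, 11 MB left
memory block 5: place 63 MB, 1 MB left
memory block 6: place 43 MB, 21 MB left
memory block 7: place 37 MB, 27 MB left
memory block 8: place 53 MB, 11 MB left
memory block 7: place 26 MB, 1 MB left
memory block 3: place 7 MB, 4 MB left
memory block 9: place 63 MB, 1 MB left
memory block 10: place 22 MB, 42 MB left
memory block 11: place 47 MB, 17 MB left
memory block 12: place 56 MB, 8 MB left
memory block 11: place 13 MB, 4 MB left
Final memory blocks: [9,53] [58] [12,9,32,7] [62] [63] [43] [37,26] [53] [63] [22] [47,13] [56].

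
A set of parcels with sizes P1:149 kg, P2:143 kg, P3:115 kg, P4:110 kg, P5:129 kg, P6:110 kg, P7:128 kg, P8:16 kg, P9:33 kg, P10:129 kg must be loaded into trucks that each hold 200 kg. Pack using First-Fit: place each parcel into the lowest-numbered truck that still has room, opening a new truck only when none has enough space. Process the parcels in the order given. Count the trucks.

8 trucks

truck 1: place P1 (149 kg), 51 kg left
truck 2: place P2 (143 kg), 57 kg left
truck 3: place P3 (115 kg), 85 kg left
truck 4: place P4 (110 kg), 90 kg left
truck 5: place P5 (129 kg), 71 kg left
truck 6: place P6 (110 kg), 90 kg left
truck 7: place P7 (128 kg), 72 kg left
truck 1: place P8 (16 kg), 35 kg left
truck 1: place P9 (33 kg), 2 kg left
truck 8: place P10 (129 kg), 71 kg left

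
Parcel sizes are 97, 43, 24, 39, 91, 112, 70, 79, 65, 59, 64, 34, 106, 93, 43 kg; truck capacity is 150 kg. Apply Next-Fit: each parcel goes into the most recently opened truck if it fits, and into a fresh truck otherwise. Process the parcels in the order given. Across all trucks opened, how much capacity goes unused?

331

97 kg → truck 1 (remaining 53 kg)
43 kg → truck 1 (remaining 10 kg)
24 kg → truck 2 (remaining 126 kg)
39 kg → truck 2 (remaining 87 kg)
91 kg → truck 3 (remaining 59 kg)
112 kg → truck 4 (remaining 38 kg)
70 kg → truck 5 (remaining 80 kg)
79 kg → truck 5 (remaining 1 kg)
65 kg → truck 6 (remaining 85 kg)
59 kg → truck 6 (remaining 26 kg)
64 kg → truck 7 (remaining 86 kg)
34 kg → truck 7 (remaining 52 kg)
106 kg → truck 8 (remaining 44 kg)
93 kg → truck 9 (remaining 57 kg)
43 kg → truck 9 (remaining 14 kg)
9 trucks × 150 kg = 1350 kg; used 1019 kg; unused 331 kg.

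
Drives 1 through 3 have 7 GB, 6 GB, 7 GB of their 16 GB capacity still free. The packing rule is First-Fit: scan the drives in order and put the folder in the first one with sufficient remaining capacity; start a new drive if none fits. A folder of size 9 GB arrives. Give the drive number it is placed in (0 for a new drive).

No drive has ≥ 9 GB free, so a new drive is opened.

0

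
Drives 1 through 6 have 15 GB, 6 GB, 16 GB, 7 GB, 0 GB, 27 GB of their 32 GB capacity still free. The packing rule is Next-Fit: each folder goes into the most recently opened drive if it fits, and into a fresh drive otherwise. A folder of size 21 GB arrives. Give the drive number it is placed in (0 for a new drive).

6

Next-Fit only looks at drive 6, which has 27 GB free.
21 GB fits there.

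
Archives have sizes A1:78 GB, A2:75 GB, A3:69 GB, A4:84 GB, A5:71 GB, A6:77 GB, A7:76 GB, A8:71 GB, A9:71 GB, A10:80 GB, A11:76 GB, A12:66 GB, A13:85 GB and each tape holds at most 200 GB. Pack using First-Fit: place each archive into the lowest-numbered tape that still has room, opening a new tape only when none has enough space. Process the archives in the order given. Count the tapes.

A1 (78 GB) → tape 1 (remaining 122 GB)
A2 (75 GB) → tape 1 (remaining 47 GB)
A3 (69 GB) → tape 2 (remaining 131 GB)
A4 (84 GB) → tape 2 (remaining 47 GB)
A5 (71 GB) → tape 3 (remaining 129 GB)
A6 (77 GB) → tape 3 (remaining 52 GB)
A7 (76 GB) → tape 4 (remaining 124 GB)
A8 (71 GB) → tape 4 (remaining 53 GB)
A9 (71 GB) → tape 5 (remaining 129 GB)
A10 (80 GB) → tape 5 (remaining 49 GB)
A11 (76 GB) → tape 6 (remaining 124 GB)
A12 (66 GB) → tape 6 (remaining 58 GB)
A13 (85 GB) → tape 7 (remaining 115 GB)

7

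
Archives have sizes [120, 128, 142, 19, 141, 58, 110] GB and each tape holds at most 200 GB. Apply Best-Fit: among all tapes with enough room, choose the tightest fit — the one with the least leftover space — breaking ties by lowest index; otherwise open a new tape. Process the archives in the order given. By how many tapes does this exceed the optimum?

Best-Fit: [120] [128] [142,19] [141,58] [110] → 5 tapes.
5 archives exceed 100 GB (half the capacity), and no two of those can share a tape, so at least 5 tapes are needed.
So 5 is already optimal.

0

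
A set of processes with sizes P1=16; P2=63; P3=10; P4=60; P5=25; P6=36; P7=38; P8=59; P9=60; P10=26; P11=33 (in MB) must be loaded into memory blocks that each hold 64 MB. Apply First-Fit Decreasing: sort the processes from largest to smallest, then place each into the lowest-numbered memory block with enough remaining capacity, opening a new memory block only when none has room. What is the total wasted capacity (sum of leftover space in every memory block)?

Sorted descending: 63, 60, 60, 59, 38, 36, 33, 26, 25, 16, 10.
memory block 1: place 63 MB, 1 MB left
memory block 2: place 60 MB, 4 MB left
memory block 3: place 60 MB, 4 MB left
memory block 4: place 59 MB, 5 MB left
memory block 5: place 38 MB, 26 MB left
memory block 6: place 36 MB, 28 MB left
memory block 7: place 33 MB, 31 MB left
memory block 5: place 26 MB, 0 MB left
memory block 6: place 25 MB, 3 MB left
memory block 7: place 16 MB, 15 MB left
memory block 7: place 10 MB, 5 MB left
7 memory blocks × 64 MB = 448 MB; used 426 MB; unused 22 MB.

22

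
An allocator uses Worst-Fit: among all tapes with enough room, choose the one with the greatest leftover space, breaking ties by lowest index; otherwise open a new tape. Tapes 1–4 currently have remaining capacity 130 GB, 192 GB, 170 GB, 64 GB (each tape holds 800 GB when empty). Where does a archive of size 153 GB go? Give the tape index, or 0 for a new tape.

2

Tapes with room: tape 2 (192 GB), tape 3 (170 GB).
Most room is tape 2 with 192 GB free.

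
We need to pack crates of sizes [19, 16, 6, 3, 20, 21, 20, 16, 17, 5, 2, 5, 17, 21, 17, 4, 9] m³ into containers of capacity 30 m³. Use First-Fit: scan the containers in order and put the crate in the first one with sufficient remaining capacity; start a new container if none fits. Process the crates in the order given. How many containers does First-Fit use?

10

Put 19 m³ in container 1; 11 m³ remain.
Put 16 m³ in container 2; 14 m³ remain.
Put 6 m³ in container 1; 5 m³ remain.
Put 3 m³ in container 1; 2 m³ remain.
Put 20 m³ in container 3; 10 m³ remain.
Put 21 m³ in container 4; 9 m³ remain.
Put 20 m³ in container 5; 10 m³ remain.
Put 16 m³ in container 6; 14 m³ remain.
Put 17 m³ in container 7; 13 m³ remain.
Put 5 m³ in container 2; 9 m³ remain.
Put 2 m³ in container 1; 0 m³ remain.
Put 5 m³ in container 2; 4 m³ remain.
Put 17 m³ in container 8; 13 m³ remain.
Put 21 m³ in container 9; 9 m³ remain.
Put 17 m³ in container 10; 13 m³ remain.
Put 4 m³ in container 2; 0 m³ remain.
Put 9 m³ in container 3; 1 m³ remain.
Final containers: [19,6,3,2] [16,5,5,4] [20,9] [21] [20] [16] [17] [17] [21] [17].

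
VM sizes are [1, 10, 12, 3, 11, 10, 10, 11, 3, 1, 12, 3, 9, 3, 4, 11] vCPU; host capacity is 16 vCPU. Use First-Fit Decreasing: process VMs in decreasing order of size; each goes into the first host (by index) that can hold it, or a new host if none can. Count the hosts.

9

Sorted descending: 12, 12, 11, 11, 11, 10, 10, 10, 9, 4, 3, 3, 3, 3, 1, 1.
12 vCPU → host 1 (remaining 4 vCPU)
12 vCPU → host 2 (remaining 4 vCPU)
11 vCPU → host 3 (remaining 5 vCPU)
11 vCPU → host 4 (remaining 5 vCPU)
11 vCPU → host 5 (remaining 5 vCPU)
10 vCPU → host 6 (remaining 6 vCPU)
10 vCPU → host 7 (remaining 6 vCPU)
10 vCPU → host 8 (remaining 6 vCPU)
9 vCPU → host 9 (remaining 7 vCPU)
4 vCPU → host 1 (remaining 0 vCPU)
3 vCPU → host 2 (remaining 1 vCPU)
3 vCPU → host 3 (remaining 2 vCPU)
3 vCPU → host 4 (remaining 2 vCPU)
3 vCPU → host 5 (remaining 2 vCPU)
1 vCPU → host 2 (remaining 0 vCPU)
1 vCPU → host 3 (remaining 1 vCPU)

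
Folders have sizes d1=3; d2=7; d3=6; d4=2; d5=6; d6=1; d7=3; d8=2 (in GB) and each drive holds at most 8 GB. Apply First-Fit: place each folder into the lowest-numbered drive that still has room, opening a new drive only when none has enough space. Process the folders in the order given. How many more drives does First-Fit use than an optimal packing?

1

First-Fit: [3,2,1,2] [7] [6] [6] [3] → 5 drives.
Total size 30 GB; any packing needs at least ⌈30/8⌉ = 4 drives.
An optimal packing achieves that bound: [7,1] [6,2] [6,2] [3,3] → 4 drives.
Excess: 5 − 4 = 1.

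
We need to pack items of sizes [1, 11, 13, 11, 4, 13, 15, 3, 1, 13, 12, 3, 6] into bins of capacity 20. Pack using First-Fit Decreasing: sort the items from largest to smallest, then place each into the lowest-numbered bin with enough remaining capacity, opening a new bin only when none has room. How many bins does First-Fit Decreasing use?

7

Sorted descending: 15, 13, 13, 13, 12, 11, 11, 6, 4, 3, 3, 1, 1.
15 → bin 1 (remaining 5)
13 → bin 2 (remaining 7)
13 → bin 3 (remaining 7)
13 → bin 4 (remaining 7)
12 → bin 5 (remaining 8)
11 → bin 6 (remaining 9)
11 → bin 7 (remaining 9)
6 → bin 2 (remaining 1)
4 → bin 1 (remaining 1)
3 → bin 3 (remaining 4)
3 → bin 3 (remaining 1)
1 → bin 1 (remaining 0)
1 → bin 2 (remaining 0)
Final bins: [15,4,1] [13,6,1] [13,3,3] [13] [12] [11] [11].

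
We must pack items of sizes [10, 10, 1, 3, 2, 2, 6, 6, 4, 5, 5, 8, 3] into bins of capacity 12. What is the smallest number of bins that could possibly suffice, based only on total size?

6 bins

Total size = 10 + 10 + 1 + 3 + 2 + 2 + 6 + 6 + 4 + 5 + 5 + 8 + 3 = 65.
⌈65 / 12⌉ = 6.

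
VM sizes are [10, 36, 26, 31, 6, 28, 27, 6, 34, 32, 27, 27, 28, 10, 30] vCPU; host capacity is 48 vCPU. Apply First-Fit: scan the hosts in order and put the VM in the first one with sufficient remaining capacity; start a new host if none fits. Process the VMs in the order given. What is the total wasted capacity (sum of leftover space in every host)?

170

10 vCPU → host 1 (remaining 38 vCPU)
36 vCPU → host 1 (remaining 2 vCPU)
26 vCPU → host 2 (remaining 22 vCPU)
31 vCPU → host 3 (remaining 17 vCPU)
6 vCPU → host 2 (remaining 16 vCPU)
28 vCPU → host 4 (remaining 20 vCPU)
27 vCPU → host 5 (remaining 21 vCPU)
6 vCPU → host 2 (remaining 10 vCPU)
34 vCPU → host 6 (remaining 14 vCPU)
32 vCPU → host 7 (remaining 16 vCPU)
27 vCPU → host 8 (remaining 21 vCPU)
27 vCPU → host 9 (remaining 21 vCPU)
28 vCPU → host 10 (remaining 20 vCPU)
10 vCPU → host 2 (remaining 0 vCPU)
30 vCPU → host 11 (remaining 18 vCPU)
11 hosts × 48 vCPU = 528 vCPU; used 358 vCPU; unused 170 vCPU.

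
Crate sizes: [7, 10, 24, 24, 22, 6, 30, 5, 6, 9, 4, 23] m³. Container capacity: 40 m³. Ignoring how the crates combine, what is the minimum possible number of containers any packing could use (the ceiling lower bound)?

Total size = 7 + 10 + 24 + 24 + 22 + 6 + 30 + 5 + 6 + 9 + 4 + 23 = 170 m³.
⌈170 / 40⌉ = 5.

5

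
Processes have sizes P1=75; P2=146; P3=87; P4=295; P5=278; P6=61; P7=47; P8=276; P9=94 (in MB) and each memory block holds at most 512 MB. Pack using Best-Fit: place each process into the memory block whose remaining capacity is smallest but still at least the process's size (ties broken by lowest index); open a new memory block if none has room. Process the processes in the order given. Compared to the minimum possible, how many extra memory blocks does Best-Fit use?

Best-Fit: [75,146,87,61,47,94] [295] [278] [276] → 4 memory blocks.
Total size 1359 MB; any packing needs at least ⌈1359/512⌉ = 3 memory blocks.
An optimal packing achieves that bound: [295,146,61] [278,94,87,47] [276,75] → 3 memory blocks.
Excess: 4 − 3 = 1.

1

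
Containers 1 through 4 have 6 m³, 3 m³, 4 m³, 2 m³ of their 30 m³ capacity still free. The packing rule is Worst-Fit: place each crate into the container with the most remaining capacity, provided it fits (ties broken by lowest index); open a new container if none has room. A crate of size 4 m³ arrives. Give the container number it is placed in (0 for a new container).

Containers with room: container 1 (6 m³), container 3 (4 m³).
Most room is container 1 with 6 m³ free.

1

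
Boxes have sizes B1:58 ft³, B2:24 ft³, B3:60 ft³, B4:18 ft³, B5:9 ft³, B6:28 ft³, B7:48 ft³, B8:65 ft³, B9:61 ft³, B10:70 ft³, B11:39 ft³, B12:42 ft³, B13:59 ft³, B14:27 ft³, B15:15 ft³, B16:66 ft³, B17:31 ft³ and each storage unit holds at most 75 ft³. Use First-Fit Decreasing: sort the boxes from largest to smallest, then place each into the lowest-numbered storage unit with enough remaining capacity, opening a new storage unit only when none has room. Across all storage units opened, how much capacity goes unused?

105

Sorted descending: 70, 66, 65, 61, 60, 59, 58, 48, 42, 39, 31, 28, 27, 24, 18, 15, 9.
storage unit 1: place 70 ft³, 5 ft³ left
storage unit 2: place 66 ft³, 9 ft³ left
storage unit 3: place 65 ft³, 10 ft³ left
storage unit 4: place 61 ft³, 14 ft³ left
storage unit 5: place 60 ft³, 15 ft³ left
storage unit 6: place 59 ft³, 16 ft³ left
storage unit 7: place 58 ft³, 17 ft³ left
storage unit 8: place 48 ft³, 27 ft³ left
storage unit 9: place 42 ft³, 33 ft³ left
storage unit 10: place 39 ft³, 36 ft³ left
storage unit 9: place 31 ft³, 2 ft³ left
storage unit 10: place 28 ft³, 8 ft³ left
storage unit 8: place 27 ft³, 0 ft³ left
storage unit 11: place 24 ft³, 51 ft³ left
storage unit 11: place 18 ft³, 33 ft³ left
storage unit 5: place 15 ft³, 0 ft³ left
storage unit 2: place 9 ft³, 0 ft³ left
11 storage units × 75 ft³ = 825 ft³; used 720 ft³; unused 105 ft³.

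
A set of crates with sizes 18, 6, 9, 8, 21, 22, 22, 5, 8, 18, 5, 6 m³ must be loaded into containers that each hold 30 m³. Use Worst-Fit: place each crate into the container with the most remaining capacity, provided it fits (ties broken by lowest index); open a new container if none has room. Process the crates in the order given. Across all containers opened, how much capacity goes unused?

32

container 1: place 18 m³, 12 m³ left
container 1: place 6 m³, 6 m³ left
container 2: place 9 m³, 21 m³ left
container 2: place 8 m³, 13 m³ left
container 3: place 21 m³, 9 m³ left
container 4: place 22 m³, 8 m³ left
container 5: place 22 m³, 8 m³ left
container 2: place 5 m³, 8 m³ left
container 3: place 8 m³, 1 m³ left
container 6: place 18 m³, 12 m³ left
container 6: place 5 m³, 7 m³ left
container 2: place 6 m³, 2 m³ left
6 containers × 30 m³ = 180 m³; used 148 m³; unused 32 m³.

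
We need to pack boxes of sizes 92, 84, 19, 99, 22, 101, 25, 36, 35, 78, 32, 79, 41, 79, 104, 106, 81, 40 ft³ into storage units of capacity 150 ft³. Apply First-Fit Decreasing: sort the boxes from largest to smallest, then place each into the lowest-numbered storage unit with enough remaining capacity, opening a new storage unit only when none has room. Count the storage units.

Sorted descending: 106, 104, 101, 99, 92, 84, 81, 79, 79, 78, 41, 40, 36, 35, 32, 25, 22, 19.
106 ft³ → storage unit 1 (remaining 44 ft³)
104 ft³ → storage unit 2 (remaining 46 ft³)
101 ft³ → storage unit 3 (remaining 49 ft³)
99 ft³ → storage unit 4 (remaining 51 ft³)
92 ft³ → storage unit 5 (remaining 58 ft³)
84 ft³ → storage unit 6 (remaining 66 ft³)
81 ft³ → storage unit 7 (remaining 69 ft³)
79 ft³ → storage unit 8 (remaining 71 ft³)
79 ft³ → storage unit 9 (remaining 71 ft³)
78 ft³ → storage unit 10 (remaining 72 ft³)
41 ft³ → storage unit 1 (remaining 3 ft³)
40 ft³ → storage unit 2 (remaining 6 ft³)
36 ft³ → storage unit 3 (remaining 13 ft³)
35 ft³ → storage unit 4 (remaining 16 ft³)
32 ft³ → storage unit 5 (remaining 26 ft³)
25 ft³ → storage unit 5 (remaining 1 ft³)
22 ft³ → storage unit 6 (remaining 44 ft³)
19 ft³ → storage unit 6 (remaining 25 ft³)

10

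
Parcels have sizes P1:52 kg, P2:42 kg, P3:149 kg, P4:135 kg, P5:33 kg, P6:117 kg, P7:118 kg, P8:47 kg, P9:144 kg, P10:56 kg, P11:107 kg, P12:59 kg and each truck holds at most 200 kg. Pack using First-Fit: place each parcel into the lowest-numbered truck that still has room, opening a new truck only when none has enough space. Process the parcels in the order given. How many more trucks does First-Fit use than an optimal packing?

1

First-Fit: [52,42,33,47] [149] [135,56] [117,59] [118] [144] [107] → 7 trucks.
Total size 1059 kg; any packing needs at least ⌈1059/200⌉ = 6 trucks.
An optimal packing achieves that bound: [149,47] [144,56] [135,59] [118,52] [117,42,33] [107] → 6 trucks.
Excess: 7 − 6 = 1.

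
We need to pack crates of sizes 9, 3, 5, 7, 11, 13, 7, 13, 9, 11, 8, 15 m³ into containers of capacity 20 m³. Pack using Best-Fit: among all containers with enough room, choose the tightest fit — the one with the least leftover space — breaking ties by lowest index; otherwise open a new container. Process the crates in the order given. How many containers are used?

7 containers

9 m³ → container 1 (remaining 11 m³)
3 m³ → container 1 (remaining 8 m³)
5 m³ → container 1 (remaining 3 m³)
7 m³ → container 2 (remaining 13 m³)
11 m³ → container 2 (remaining 2 m³)
13 m³ → container 3 (remaining 7 m³)
7 m³ → container 3 (remaining 0 m³)
13 m³ → container 4 (remaining 7 m³)
9 m³ → container 5 (remaining 11 m³)
11 m³ → container 5 (remaining 0 m³)
8 m³ → container 6 (remaining 12 m³)
15 m³ → container 7 (remaining 5 m³)
Final containers: [9,3,5] [7,11] [13,7] [13] [9,11] [8] [15].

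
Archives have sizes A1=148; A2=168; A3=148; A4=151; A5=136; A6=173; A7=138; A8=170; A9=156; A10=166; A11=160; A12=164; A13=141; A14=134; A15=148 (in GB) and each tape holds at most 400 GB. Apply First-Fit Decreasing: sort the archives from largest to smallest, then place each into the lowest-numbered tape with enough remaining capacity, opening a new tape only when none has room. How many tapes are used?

Sorted descending: 173, 170, 168, 166, 164, 160, 156, 151, 148, 148, 148, 141, 138, 136, 134.
Put 173 GB in tape 1; 227 GB remain.
Put 170 GB in tape 1; 57 GB remain.
Put 168 GB in tape 2; 232 GB remain.
Put 166 GB in tape 2; 66 GB remain.
Put 164 GB in tape 3; 236 GB remain.
Put 160 GB in tape 3; 76 GB remain.
Put 156 GB in tape 4; 244 GB remain.
Put 151 GB in tape 4; 93 GB remain.
Put 148 GB in tape 5; 252 GB remain.
Put 148 GB in tape 5; 104 GB remain.
Put 148 GB in tape 6; 252 GB remain.
Put 141 GB in tape 6; 111 GB remain.
Put 138 GB in tape 7; 262 GB remain.
Put 136 GB in tape 7; 126 GB remain.
Put 134 GB in tape 8; 266 GB remain.
Final tapes: [173,170] [168,166] [164,160] [156,151] [148,148] [148,141] [138,136] [134].

8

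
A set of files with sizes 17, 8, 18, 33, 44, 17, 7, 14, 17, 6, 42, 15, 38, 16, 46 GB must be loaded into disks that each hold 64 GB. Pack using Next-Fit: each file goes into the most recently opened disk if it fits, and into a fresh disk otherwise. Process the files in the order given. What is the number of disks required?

7

disk 1: place 17 GB, 47 GB left
disk 1: place 8 GB, 39 GB left
disk 1: place 18 GB, 21 GB left
disk 2: place 33 GB, 31 GB left
disk 3: place 44 GB, 20 GB left
disk 3: place 17 GB, 3 GB left
disk 4: place 7 GB, 57 GB left
disk 4: place 14 GB, 43 GB left
disk 4: place 17 GB, 26 GB left
disk 4: place 6 GB, 20 GB left
disk 5: place 42 GB, 22 GB left
disk 5: place 15 GB, 7 GB left
disk 6: place 38 GB, 26 GB left
disk 6: place 16 GB, 10 GB left
disk 7: place 46 GB, 18 GB left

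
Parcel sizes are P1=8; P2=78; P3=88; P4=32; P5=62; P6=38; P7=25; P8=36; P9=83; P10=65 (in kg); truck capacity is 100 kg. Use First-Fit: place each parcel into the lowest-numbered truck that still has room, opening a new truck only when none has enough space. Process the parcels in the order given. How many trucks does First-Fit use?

Put P1 (8 kg) in truck 1; 92 kg remain.
Put P2 (78 kg) in truck 1; 14 kg remain.
Put P3 (88 kg) in truck 2; 12 kg remain.
Put P4 (32 kg) in truck 3; 68 kg remain.
Put P5 (62 kg) in truck 3; 6 kg remain.
Put P6 (38 kg) in truck 4; 62 kg remain.
Put P7 (25 kg) in truck 4; 37 kg remain.
Put P8 (36 kg) in truck 4; 1 kg remain.
Put P9 (83 kg) in truck 5; 17 kg remain.
Put P10 (65 kg) in truck 6; 35 kg remain.

6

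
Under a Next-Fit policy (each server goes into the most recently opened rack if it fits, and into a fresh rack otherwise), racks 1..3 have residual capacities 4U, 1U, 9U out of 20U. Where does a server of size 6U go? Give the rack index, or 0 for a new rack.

Next-Fit only looks at rack 3, which has 9U free.
6U fits there.

3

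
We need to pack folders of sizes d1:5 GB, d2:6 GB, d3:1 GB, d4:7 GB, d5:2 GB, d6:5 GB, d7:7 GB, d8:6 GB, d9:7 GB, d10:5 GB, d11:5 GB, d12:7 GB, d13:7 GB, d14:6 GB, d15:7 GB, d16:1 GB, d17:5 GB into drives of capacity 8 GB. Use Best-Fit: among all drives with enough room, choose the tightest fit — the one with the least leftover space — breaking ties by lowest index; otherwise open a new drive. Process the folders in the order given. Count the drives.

drive 1: place d1 (5 GB), 3 GB left
drive 2: place d2 (6 GB), 2 GB left
drive 2: place d3 (1 GB), 1 GB left
drive 3: place d4 (7 GB), 1 GB left
drive 1: place d5 (2 GB), 1 GB left
drive 4: place d6 (5 GB), 3 GB left
drive 5: place d7 (7 GB), 1 GB left
drive 6: place d8 (6 GB), 2 GB left
drive 7: place d9 (7 GB), 1 GB left
drive 8: place d10 (5 GB), 3 GB left
drive 9: place d11 (5 GB), 3 GB left
drive 10: place d12 (7 GB), 1 GB left
drive 11: place d13 (7 GB), 1 GB left
drive 12: place d14 (6 GB), 2 GB left
drive 13: place d15 (7 GB), 1 GB left
drive 1: place d16 (1 GB), 0 GB left
drive 14: place d17 (5 GB), 3 GB left
Final drives: [5,2,1] [6,1] [7] [5] [7] [6] [7] [5] [5] [7] [7] [6] [7] [5].

14 drives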